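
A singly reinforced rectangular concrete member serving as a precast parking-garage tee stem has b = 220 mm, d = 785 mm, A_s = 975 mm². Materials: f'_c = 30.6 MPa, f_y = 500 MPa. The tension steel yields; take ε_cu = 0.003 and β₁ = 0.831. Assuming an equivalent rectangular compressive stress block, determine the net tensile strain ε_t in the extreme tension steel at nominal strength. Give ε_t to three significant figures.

a = A_s f_y/(0.85 f'_c b) = 85.19 mm.
β₁ = 0.831, so c = a/β₁ = 85.19/0.831 = 102.52 mm.
From the linear strain diagram with ε_cu = 0.003: ε_t = 0.003 (d − c)/c = 0.003 × (785 − 102.52)/102.52 = 0.0200.
Since ε_t ≥ 0.005, the section is tension-controlled.

ε_t ≈ 0.0200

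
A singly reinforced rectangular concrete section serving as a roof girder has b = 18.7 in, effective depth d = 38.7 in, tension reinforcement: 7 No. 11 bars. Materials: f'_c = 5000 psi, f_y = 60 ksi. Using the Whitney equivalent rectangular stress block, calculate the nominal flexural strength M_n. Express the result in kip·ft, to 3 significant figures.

A_s = 7 × 1.56 = 10.92 in².
T = A_s f_y = 10.92 × 60 = 655.2 kips.
a = T/(0.85 f'_c b) = 655.2/(0.85 × 5 × 18.7) = 8.244 in.
M_n = T(d − a/2) = 655.2 × (38.7 − 4.122) = 22655.5 kip·in = 22655.5/12 = 1887.96 kip·ft.

M_n ≈ 1890 kip·ft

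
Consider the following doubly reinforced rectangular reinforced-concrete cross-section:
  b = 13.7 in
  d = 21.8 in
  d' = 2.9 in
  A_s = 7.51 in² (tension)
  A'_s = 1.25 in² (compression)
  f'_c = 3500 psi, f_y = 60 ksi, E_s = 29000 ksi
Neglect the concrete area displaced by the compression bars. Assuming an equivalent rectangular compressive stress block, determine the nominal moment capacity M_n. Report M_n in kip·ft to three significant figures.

M_n ≈ 656 kip·ft

Assume both steels yield.
a = (A_s − A'_s) f_y/(0.85 f'_c b) = (7.51 − 1.25) × 60/(0.85 × 3.5 × 13.7) = 9.215 in.
c = a/β₁ = 9.215/0.85 = 10.841 in; ε'_s = 0.003(c − d')/c = 0.0022 ≥ ε_y = 0.0021, so the compression steel yields.
M_n = (A_s − A'_s) f_y (d − a/2) + A'_s f_y (d − d') = 375.6 × (21.8 − 4.6075) + 75 × (21.8 − 2.9) = 6457.5 + 1417.5 = 7875.0 kip·in = 7875.0/12 = 656.25 kip·ft.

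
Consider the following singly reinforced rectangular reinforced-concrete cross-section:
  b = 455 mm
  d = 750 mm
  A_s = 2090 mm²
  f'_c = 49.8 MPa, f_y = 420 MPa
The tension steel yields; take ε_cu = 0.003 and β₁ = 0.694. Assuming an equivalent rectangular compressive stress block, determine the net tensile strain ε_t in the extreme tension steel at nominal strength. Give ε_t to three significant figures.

a = A_s f_y/(0.85 f'_c b) = 45.58 mm.
β₁ = 0.694, so c = a/β₁ = 45.58/0.694 = 65.68 mm.
From the linear strain diagram with ε_cu = 0.003: ε_t = 0.003 (d − c)/c = 0.003 × (750 − 65.68)/65.68 = 0.0313.
Since ε_t ≥ 0.005, the section is tension-controlled.

ε_t ≈ 0.0313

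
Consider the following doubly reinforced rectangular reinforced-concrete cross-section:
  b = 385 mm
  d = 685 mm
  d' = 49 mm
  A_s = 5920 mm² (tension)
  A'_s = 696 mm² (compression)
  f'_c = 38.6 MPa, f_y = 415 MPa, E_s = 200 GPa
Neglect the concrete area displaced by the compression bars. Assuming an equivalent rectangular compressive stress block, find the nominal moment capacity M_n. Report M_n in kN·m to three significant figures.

M_n ≈ 1480 kN·m

Assume both tension and compression steel yield.
Net tension couple steel: A_s − A'_s = 5224 mm².
a = (A_s − A'_s) f_y / (0.85 f'_c b) = 2167960/(0.85 × 38.6 × 385) = 171.63 mm.
c = a/β₁ = 171.63/0.774 = 221.74 mm; ε'_s = 0.003(c − d')/c = 0.0023 ≥ f_y/E_s = 0.0021, so compression steel does yield.
M_n = (A_s − A'_s) f_y (d − a/2) + A'_s f_y (d − d') = [2167960 × (685 − 85.815) + 288840 × (685 − 49)] × 10⁻⁶ = 1299.01 + 183.70 = 1482.71 kN·m.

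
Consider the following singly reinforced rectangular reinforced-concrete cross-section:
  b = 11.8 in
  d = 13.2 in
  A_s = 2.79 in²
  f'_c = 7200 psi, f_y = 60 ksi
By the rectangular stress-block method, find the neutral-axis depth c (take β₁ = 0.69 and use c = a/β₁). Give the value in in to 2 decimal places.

c ≈ 3.36 in

T = A_s f_y = 2.79 × 60 = 167.4 kips.
a = T/(0.85 f'_c b) = 167.4/(0.85 × 7.2 × 11.8) = 2.3180 in.
With β₁ = 0.69, c = a/β₁ = 2.3180/0.69 = 3.36 in.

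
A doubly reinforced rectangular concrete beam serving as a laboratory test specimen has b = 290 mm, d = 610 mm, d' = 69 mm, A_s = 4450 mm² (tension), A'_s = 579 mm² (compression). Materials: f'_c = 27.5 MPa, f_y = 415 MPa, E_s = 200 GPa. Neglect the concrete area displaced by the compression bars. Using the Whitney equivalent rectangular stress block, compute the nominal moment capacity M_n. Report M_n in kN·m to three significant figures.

Assume both tension and compression steel yield.
Net tension couple steel: A_s − A'_s = 3871 mm².
a = (A_s − A'_s) f_y / (0.85 f'_c b) = 1606465/(0.85 × 27.5 × 290) = 236.99 mm.
c = a/β₁ = 236.99/0.85 = 278.81 mm; ε'_s = 0.003(c − d')/c = 0.0023 ≥ f_y/E_s = 0.0021, so compression steel does yield.
M_n = (A_s − A'_s) f_y (d − a/2) + A'_s f_y (d − d') = [1606465 × (610 − 118.495) + 240285 × (610 − 69)] × 10⁻⁶ = 789.59 + 129.99 = 919.58 kN·m.

M_n ≈ 920 kN·m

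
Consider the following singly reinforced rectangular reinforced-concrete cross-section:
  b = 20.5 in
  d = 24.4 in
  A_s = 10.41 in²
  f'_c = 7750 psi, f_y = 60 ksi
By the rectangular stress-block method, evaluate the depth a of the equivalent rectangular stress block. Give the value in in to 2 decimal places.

a ≈ 4.63 in

T = A_s f_y = 10.41 × 60 = 624.6 kips.
a = T/(0.85 f'_c b) = 624.6/(0.85 × 7.75 × 20.5) = 4.63 in.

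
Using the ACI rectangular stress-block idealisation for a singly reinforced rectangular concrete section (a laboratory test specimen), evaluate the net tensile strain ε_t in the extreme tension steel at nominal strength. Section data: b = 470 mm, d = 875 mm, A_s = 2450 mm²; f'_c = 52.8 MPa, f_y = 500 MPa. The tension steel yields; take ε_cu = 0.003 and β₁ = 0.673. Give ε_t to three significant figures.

a = A_s f_y/(0.85 f'_c b) = 58.07 mm.
β₁ = 0.673, so c = a/β₁ = 58.07/0.673 = 86.29 mm.
From the linear strain diagram with ε_cu = 0.003: ε_t = 0.003 (d − c)/c = 0.003 × (875 − 86.29)/86.29 = 0.0274.
Since ε_t ≥ 0.005, the section is tension-controlled.

ε_t ≈ 0.0274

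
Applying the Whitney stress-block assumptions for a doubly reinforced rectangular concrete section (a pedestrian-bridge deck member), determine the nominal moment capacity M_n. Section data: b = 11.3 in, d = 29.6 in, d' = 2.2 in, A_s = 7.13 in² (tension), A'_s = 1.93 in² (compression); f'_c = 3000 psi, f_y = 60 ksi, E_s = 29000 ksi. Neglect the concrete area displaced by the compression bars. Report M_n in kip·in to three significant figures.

M_n ≈ 10700 kip·in

Assume both steels yield.
a = (A_s − A'_s) f_y/(0.85 f'_c b) = (7.13 − 1.93) × 60/(0.85 × 3 × 11.3) = 10.828 in.
c = a/β₁ = 10.828/0.85 = 12.739 in; ε'_s = 0.003(c − d')/c = 0.0025 ≥ ε_y = 0.0021, so the compression steel yields.
M_n = (A_s − A'_s) f_y (d − a/2) + A'_s f_y (d − d') = 312 × (29.6 − 5.414) + 115.8 × (29.6 − 2.2) = 7546.0 + 3172.9 = 10718.9 kip·in.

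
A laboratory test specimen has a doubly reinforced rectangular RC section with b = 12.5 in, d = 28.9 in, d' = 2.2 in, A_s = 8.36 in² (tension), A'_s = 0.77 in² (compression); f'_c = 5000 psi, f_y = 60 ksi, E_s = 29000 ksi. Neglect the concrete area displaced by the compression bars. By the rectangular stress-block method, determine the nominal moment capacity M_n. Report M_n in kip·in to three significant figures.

Assume both steels yield.
a = (A_s − A'_s) f_y/(0.85 f'_c b) = (8.36 − 0.77) × 60/(0.85 × 5 × 12.5) = 8.572 in.
c = a/β₁ = 8.572/0.8 = 10.715 in; ε'_s = 0.003(c − d')/c = 0.0024 ≥ ε_y = 0.0021, so the compression steel yields.
M_n = (A_s − A'_s) f_y (d − a/2) + A'_s f_y (d − d') = 455.4 × (28.9 − 4.286) + 46.2 × (28.9 − 2.2) = 11209.2 + 1233.5 = 12442.7 kip·in.

M_n ≈ 12400 kip·in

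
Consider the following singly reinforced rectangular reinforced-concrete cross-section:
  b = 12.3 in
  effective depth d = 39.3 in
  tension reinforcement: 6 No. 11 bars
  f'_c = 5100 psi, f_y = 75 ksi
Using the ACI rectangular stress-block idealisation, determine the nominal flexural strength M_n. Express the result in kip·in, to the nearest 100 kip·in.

A_s = 6 × 1.56 = 9.36 in².
T = A_s f_y = 9.36 × 75 = 702 kips.
a = T/(0.85 f'_c b) = 702/(0.85 × 5.1 × 12.3) = 13.166 in.
M_n = T(d − a/2) = 702 × (39.3 − 6.583) = 22967.3 kip·in.

M_n ≈ 23000 kip·in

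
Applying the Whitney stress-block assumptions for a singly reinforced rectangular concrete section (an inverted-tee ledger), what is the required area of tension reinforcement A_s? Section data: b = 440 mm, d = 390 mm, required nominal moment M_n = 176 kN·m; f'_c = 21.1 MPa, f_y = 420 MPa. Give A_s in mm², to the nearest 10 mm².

With M_n = 0.85 f'_c a b (d − a/2), solve the quadratic for a:
a = d − √(d² − 2M_n/(0.85 f'_c b)) = 390 − √(390² − 2 × 176×10⁶/(0.85 × 21.1 × 440)) = 62.14 mm.
A_s = 0.85 f'_c a b / f_y = 0.85 × 21.1 × 62.14 × 440 / 420 = 1167.6 mm².

A_s ≈ 1170 mm²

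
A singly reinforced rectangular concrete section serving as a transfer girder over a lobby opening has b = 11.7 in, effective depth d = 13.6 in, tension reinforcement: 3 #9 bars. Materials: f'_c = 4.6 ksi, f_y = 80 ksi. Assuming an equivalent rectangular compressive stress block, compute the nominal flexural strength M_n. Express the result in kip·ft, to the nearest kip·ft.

A_s = 3 × 1 = 3 in².
T = A_s f_y = 3 × 80 = 240 kips.
a = T/(0.85 f'_c b) = 240/(0.85 × 4.6 × 11.7) = 5.246 in.
M_n = T(d − a/2) = 240 × (13.6 − 2.623) = 2634.5 kip·in = 2634.5/12 = 219.54 kip·ft.

M_n ≈ 220 kip·ft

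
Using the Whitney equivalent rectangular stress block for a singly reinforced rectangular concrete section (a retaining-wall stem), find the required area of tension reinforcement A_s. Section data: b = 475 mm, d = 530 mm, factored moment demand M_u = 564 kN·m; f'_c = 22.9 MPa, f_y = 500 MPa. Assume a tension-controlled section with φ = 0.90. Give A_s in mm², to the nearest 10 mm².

M_n = M_u/φ = 564/0.90 = 626.667 kN·m.
With M_n = 0.85 f'_c a b (d − a/2), solve the quadratic for a:
a = d − √(d² − 2M_n/(0.85 f'_c b)) = 530 − √(530² − 2 × 626.667×10⁶/(0.85 × 22.9 × 475)) = 148.76 mm.
A_s = 0.85 f'_c a b / f_y = 0.85 × 22.9 × 148.76 × 475 / 500 = 2750.8 mm².

A_s ≈ 2750 mm²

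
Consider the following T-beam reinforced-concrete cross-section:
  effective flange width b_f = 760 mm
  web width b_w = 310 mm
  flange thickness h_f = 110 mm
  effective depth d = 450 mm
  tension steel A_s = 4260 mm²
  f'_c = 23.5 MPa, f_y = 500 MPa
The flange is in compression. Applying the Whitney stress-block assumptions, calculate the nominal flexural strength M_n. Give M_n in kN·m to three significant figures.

M_n ≈ 799 kN·m

Tension: T = A_s f_y = 4260 × 500 = 2130000 N.
Try a within the flange: a = T/(0.85 f'_c b_f) = 2130000/(0.85 × 23.5 × 760) = 140.31 mm.
a = 140.31 > h_f = 110 mm: the block extends into the web. Split into flange-overhang and web parts.
C_f = 0.85 f'_c (b_f − b_w) h_f = 0.85 × 23.5 × (760 − 310) × 110 = 988763 N.
Remaining web compression depth: a_w = (T − C_f)/(0.85 f'_c b_w) = (2130000 − 988763)/(0.85 × 23.5 × 310) = 184.30 mm.
M_n = C_f(d − h_f/2) + (T − C_f)(d − a_w/2) = 988763 × (450 − 55) + 1141237 × (450 − 92.15) = 390.56 + 408.39 = 798.95 × 10⁶ N·mm.
M_n = 798.95 kN·m.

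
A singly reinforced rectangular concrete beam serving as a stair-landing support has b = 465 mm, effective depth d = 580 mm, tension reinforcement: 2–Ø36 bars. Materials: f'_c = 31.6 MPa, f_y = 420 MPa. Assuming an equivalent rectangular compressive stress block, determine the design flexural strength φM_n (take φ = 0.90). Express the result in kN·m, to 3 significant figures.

A_s = 2 × 1018 = 2036 mm².
T = A_s f_y = 2036 × 420 = 855120 N = 855.12 kN.
From C = T: a = T/(0.85 f'_c b) = 855120/(0.85 × 31.6 × 465) = 68.46 mm.
M_n = T(d − a/2) = 855.12 kN × (580 − 34.23) mm = 466.70 kN·m.
φM_n = 0.90 × 466.70 = 420.03 kN·m.

φM_n ≈ 420 kN·m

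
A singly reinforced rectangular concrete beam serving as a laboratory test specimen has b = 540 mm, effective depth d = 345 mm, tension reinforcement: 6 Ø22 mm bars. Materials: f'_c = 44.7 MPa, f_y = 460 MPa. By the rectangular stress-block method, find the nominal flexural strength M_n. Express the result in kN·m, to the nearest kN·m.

A_s = 6 × 380 = 2280 mm².
T = A_s f_y = 2280 × 460 = 1048800 N = 1048.8 kN.
From C = T: a = T/(0.85 f'_c b) = 1048800/(0.85 × 44.7 × 540) = 51.12 mm.
M_n = T(d − a/2) = 1048.8 kN × (345 − 25.56) mm = 335.03 kN·m.

M_n ≈ 335 kN·m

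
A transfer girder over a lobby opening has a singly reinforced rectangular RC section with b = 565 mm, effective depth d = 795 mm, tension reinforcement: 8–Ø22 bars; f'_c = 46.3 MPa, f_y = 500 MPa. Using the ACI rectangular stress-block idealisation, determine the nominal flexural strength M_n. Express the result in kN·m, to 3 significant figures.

M_n ≈ 1160 kN·m

A_s = 8 × 380 = 3040 mm².
T = A_s f_y = 3040 × 500 = 1520000 N = 1520 kN.
From C = T: a = T/(0.85 f'_c b) = 1520000/(0.85 × 46.3 × 565) = 68.36 mm.
M_n = T(d − a/2) = 1520 kN × (795 − 34.18) mm = 1156.45 kN·m.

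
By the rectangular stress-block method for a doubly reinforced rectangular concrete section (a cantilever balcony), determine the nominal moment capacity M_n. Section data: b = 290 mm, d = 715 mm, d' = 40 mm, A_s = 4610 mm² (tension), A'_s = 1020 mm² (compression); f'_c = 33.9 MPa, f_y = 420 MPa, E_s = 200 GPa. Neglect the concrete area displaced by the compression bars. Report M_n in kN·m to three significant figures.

Assume both tension and compression steel yield.
Net tension couple steel: A_s − A'_s = 3590 mm².
a = (A_s − A'_s) f_y / (0.85 f'_c b) = 1507800/(0.85 × 33.9 × 290) = 180.44 mm.
c = a/β₁ = 180.44/0.808 = 223.32 mm; ε'_s = 0.003(c − d')/c = 0.0025 ≥ f_y/E_s = 0.0021, so compression steel does yield.
M_n = (A_s − A'_s) f_y (d − a/2) + A'_s f_y (d − d') = [1507800 × (715 − 90.22) + 428400 × (715 − 40)] × 10⁻⁶ = 942.04 + 289.17 = 1231.21 kN·m.

M_n ≈ 1230 kN·m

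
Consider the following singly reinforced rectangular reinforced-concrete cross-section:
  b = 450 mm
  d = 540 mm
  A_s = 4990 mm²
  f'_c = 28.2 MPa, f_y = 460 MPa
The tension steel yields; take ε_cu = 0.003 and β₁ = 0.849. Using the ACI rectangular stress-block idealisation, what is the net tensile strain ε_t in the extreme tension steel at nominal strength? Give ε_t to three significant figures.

a = A_s f_y/(0.85 f'_c b) = 212.80 mm.
β₁ = 0.849, so c = a/β₁ = 212.80/0.849 = 250.65 mm.
From the linear strain diagram with ε_cu = 0.003: ε_t = 0.003 (d − c)/c = 0.003 × (540 − 250.65)/250.65 = 0.00346.
ε_t < 0.004 — the section is over-reinforced for flexure under ACI limits.

ε_t ≈ 0.00346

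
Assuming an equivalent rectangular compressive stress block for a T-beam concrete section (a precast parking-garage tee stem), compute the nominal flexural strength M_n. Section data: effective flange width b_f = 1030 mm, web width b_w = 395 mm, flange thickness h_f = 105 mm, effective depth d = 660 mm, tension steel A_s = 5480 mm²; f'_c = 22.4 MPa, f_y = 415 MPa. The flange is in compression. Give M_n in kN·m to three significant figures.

M_n ≈ 1370 kN·m

Tension: T = A_s f_y = 5480 × 415 = 2274200 N.
Try a within the flange: a = T/(0.85 f'_c b_f) = 2274200/(0.85 × 22.4 × 1030) = 115.96 mm.
a = 115.96 > h_f = 105 mm: the block extends into the web. Split into flange-overhang and web parts.
C_f = 0.85 f'_c (b_f − b_w) h_f = 0.85 × 22.4 × (1030 − 395) × 105 = 1269492 N.
Remaining web compression depth: a_w = (T − C_f)/(0.85 f'_c b_w) = (2274200 − 1269492)/(0.85 × 22.4 × 395) = 133.59 mm.
M_n = C_f(d − h_f/2) + (T − C_f)(d − a_w/2) = 1269492 × (660 − 52.5) + 1004708 × (660 − 66.795) = 771.22 + 596.00 = 1367.22 × 10⁶ N·mm.
M_n = 1367.22 kN·m.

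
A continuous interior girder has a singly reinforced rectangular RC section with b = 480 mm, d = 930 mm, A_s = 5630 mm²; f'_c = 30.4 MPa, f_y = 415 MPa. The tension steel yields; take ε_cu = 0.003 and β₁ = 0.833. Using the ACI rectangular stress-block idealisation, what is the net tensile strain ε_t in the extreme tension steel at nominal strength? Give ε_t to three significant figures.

ε_t ≈ 0.00934

a = A_s f_y/(0.85 f'_c b) = 188.37 mm.
β₁ = 0.833, so c = a/β₁ = 188.37/0.833 = 226.13 mm.
From the linear strain diagram with ε_cu = 0.003: ε_t = 0.003 (d − c)/c = 0.003 × (930 − 226.13)/226.13 = 0.00934.
Since ε_t ≥ 0.005, the section is tension-controlled.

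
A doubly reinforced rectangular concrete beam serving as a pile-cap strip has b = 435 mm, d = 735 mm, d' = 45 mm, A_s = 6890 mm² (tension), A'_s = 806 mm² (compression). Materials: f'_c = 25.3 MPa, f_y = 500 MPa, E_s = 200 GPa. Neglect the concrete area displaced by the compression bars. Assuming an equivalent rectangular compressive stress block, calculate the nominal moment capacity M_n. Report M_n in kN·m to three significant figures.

M_n ≈ 2020 kN·m

Assume both tension and compression steel yield.
Net tension couple steel: A_s − A'_s = 6084 mm².
a = (A_s − A'_s) f_y / (0.85 f'_c b) = 3042000/(0.85 × 25.3 × 435) = 325.19 mm.
c = a/β₁ = 325.19/0.85 = 382.58 mm; ε'_s = 0.003(c − d')/c = 0.0026 ≥ f_y/E_s = 0.0025, so compression steel does yield.
M_n = (A_s − A'_s) f_y (d − a/2) + A'_s f_y (d − d') = [3042000 × (735 − 162.595) + 403000 × (735 − 45)] × 10⁻⁶ = 1741.26 + 278.07 = 2019.33 kN·m.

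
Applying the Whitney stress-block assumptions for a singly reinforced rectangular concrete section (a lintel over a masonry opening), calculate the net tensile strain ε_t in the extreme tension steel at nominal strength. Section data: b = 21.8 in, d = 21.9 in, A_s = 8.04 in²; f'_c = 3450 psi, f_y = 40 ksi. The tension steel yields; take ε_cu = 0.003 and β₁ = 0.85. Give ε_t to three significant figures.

ε_t ≈ 0.00810

a = A_s f_y/(0.85 f'_c b) = 5.031 in.
β₁ = 0.85, so c = a/β₁ = 5.031/0.85 = 5.919 in.
From the linear strain diagram with ε_cu = 0.003: ε_t = 0.003 (d − c)/c = 0.003 × (21.9 − 5.919)/5.919 = 0.00810.
Since ε_t ≥ 0.005, the section is tension-controlled.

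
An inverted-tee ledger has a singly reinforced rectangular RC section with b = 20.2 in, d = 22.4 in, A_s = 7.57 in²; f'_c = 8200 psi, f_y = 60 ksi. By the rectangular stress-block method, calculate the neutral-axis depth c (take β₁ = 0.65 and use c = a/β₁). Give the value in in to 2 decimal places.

c ≈ 4.96 in

T = A_s f_y = 7.57 × 60 = 454.2 kips.
a = T/(0.85 f'_c b) = 454.2/(0.85 × 8.2 × 20.2) = 3.2260 in.
With β₁ = 0.65, c = a/β₁ = 3.2260/0.65 = 4.96 in.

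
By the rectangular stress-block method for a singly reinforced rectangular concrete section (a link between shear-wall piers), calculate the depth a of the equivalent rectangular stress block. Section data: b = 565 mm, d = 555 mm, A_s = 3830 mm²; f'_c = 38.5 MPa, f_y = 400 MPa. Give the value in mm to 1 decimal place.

T = A_s f_y = 3830 × 400 = 1532000 N = 1532 kN.
Setting C = 0.85 f'_c a b equal to T: a = 1532000/(0.85 × 38.5 × 565) = 82.9 mm.

a ≈ 82.9 mm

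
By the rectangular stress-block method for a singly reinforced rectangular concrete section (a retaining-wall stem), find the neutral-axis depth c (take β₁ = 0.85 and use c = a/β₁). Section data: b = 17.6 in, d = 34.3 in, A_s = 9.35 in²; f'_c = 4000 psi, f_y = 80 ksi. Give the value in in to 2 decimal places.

T = A_s f_y = 9.35 × 80 = 748 kips.
a = T/(0.85 f'_c b) = 748/(0.85 × 4 × 17.6) = 12.5000 in.
With β₁ = 0.85, c = a/β₁ = 12.5000/0.85 = 14.71 in.

c ≈ 14.71 in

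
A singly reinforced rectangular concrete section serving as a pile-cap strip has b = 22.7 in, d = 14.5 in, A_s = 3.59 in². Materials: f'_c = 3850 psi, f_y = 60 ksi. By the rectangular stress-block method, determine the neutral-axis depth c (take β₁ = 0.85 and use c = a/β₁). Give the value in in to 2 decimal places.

T = A_s f_y = 3.59 × 60 = 215.4 kips.
a = T/(0.85 f'_c b) = 215.4/(0.85 × 3.85 × 22.7) = 2.8996 in.
With β₁ = 0.85, c = a/β₁ = 2.8996/0.85 = 3.41 in.

c ≈ 3.41 in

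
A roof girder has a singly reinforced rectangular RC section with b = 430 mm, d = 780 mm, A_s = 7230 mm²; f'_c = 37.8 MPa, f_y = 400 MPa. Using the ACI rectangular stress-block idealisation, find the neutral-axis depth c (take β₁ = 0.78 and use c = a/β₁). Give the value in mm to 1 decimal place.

c ≈ 268.4 mm

T = A_s f_y = 7230 × 400 = 2892000 N = 2892 kN.
Setting C = 0.85 f'_c a b equal to T: a = 2892000/(0.85 × 37.8 × 430) = 209.324 mm.
With β₁ = 0.78, c = a/β₁ = 209.324/0.78 = 268.4 mm.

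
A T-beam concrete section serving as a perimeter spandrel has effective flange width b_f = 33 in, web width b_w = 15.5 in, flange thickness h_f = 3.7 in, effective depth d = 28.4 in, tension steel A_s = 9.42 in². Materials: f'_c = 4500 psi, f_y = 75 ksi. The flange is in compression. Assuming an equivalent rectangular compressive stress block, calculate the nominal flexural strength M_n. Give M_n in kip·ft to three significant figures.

Tension: T = A_s f_y = 9.42 × 75 = 706.5 kips.
Try a within the flange: a = T/(0.85 f'_c b_f) = 706.5/(0.85 × 4.5 × 33) = 5.597 in.
a = 5.597 > h_f = 3.7 in: the block extends into the web. Split into flange-overhang and web parts.
C_f = 0.85 f'_c (b_f − b_w) h_f = 0.85 × 4.5 × (33 − 15.5) × 3.7 = 247.7 kips.
Remaining web compression depth: a_w = (T − C_f)/(0.85 f'_c b_w) = (706.5 − 247.7)/(0.85 × 4.5 × 15.5) = 7.739 in.
M_n = C_f(d − h_f/2) + (T − C_f)(d − a_w/2) = 247.7 × (28.4 − 1.85) + 458.8 × (28.4 − 3.8695) = 6576.4 + 11254.6 = 17831.0 kip·in.
M_n = 17831.0/12 = 1485.92 kip·ft.

M_n ≈ 1490 kip·ft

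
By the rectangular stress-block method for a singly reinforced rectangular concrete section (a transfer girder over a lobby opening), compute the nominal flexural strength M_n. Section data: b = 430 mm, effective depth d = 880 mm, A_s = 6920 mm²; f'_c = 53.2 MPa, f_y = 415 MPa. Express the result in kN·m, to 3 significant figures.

M_n ≈ 2320 kN·m

T = A_s f_y = 6920 × 415 = 2871800 N = 2871.8 kN.
From C = T: a = T/(0.85 f'_c b) = 2871800/(0.85 × 53.2 × 430) = 147.69 mm.
M_n = T(d − a/2) = 2871.8 kN × (880 − 73.845) mm = 2315.12 kN·m.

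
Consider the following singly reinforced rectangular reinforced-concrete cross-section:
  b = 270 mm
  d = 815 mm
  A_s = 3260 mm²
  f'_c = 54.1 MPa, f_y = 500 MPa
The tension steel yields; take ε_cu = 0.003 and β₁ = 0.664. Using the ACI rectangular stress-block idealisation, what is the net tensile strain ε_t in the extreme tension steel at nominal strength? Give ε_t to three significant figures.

ε_t ≈ 0.00937

a = A_s f_y/(0.85 f'_c b) = 131.28 mm.
β₁ = 0.664, so c = a/β₁ = 131.28/0.664 = 197.71 mm.
From the linear strain diagram with ε_cu = 0.003: ε_t = 0.003 (d − c)/c = 0.003 × (815 − 197.71)/197.71 = 0.00937.
Since ε_t ≥ 0.005, the section is tension-controlled.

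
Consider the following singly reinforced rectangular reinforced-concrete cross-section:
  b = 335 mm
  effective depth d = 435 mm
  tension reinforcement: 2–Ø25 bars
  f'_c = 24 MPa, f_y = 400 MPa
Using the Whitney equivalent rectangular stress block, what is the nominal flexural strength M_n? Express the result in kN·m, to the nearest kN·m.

M_n ≈ 160 kN·m

A_s = 2 × 491 = 982 mm².
T = A_s f_y = 982 × 400 = 392800 N = 392.8 kN.
From C = T: a = T/(0.85 f'_c b) = 392800/(0.85 × 24 × 335) = 57.48 mm.
M_n = T(d − a/2) = 392.8 kN × (435 − 28.74) mm = 159.58 kN·m.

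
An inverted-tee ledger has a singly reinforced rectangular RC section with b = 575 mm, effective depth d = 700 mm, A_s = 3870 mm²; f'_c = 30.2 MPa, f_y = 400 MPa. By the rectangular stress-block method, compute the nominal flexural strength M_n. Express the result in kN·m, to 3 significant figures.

T = A_s f_y = 3870 × 400 = 1548000 N = 1548 kN.
From C = T: a = T/(0.85 f'_c b) = 1548000/(0.85 × 30.2 × 575) = 104.88 mm.
M_n = T(d − a/2) = 1548 kN × (700 − 52.44) mm = 1002.42 kN·m.

M_n ≈ 1000 kN·m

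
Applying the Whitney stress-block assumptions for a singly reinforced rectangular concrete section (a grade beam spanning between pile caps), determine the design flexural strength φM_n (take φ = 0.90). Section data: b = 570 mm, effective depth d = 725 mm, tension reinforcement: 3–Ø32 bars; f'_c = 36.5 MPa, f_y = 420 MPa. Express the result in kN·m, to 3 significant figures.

φM_n ≈ 635 kN·m

A_s = 3 × 804 = 2412 mm².
T = A_s f_y = 2412 × 420 = 1013040 N = 1013.04 kN.
From C = T: a = T/(0.85 f'_c b) = 1013040/(0.85 × 36.5 × 570) = 57.28 mm.
M_n = T(d − a/2) = 1013.04 kN × (725 − 28.64) mm = 705.44 kN·m.
φM_n = 0.90 × 705.44 = 634.90 kN·m.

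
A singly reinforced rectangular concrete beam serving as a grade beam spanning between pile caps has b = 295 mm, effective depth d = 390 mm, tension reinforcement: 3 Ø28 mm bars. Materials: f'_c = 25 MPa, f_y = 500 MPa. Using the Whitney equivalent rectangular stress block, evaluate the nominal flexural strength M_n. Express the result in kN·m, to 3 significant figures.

A_s = 3 × 616 = 1848 mm².
T = A_s f_y = 1848 × 500 = 924000 N = 924 kN.
From C = T: a = T/(0.85 f'_c b) = 924000/(0.85 × 25 × 295) = 147.40 mm.
M_n = T(d − a/2) = 924 kN × (390 − 73.7) mm = 292.26 kN·m.

M_n ≈ 292 kN·m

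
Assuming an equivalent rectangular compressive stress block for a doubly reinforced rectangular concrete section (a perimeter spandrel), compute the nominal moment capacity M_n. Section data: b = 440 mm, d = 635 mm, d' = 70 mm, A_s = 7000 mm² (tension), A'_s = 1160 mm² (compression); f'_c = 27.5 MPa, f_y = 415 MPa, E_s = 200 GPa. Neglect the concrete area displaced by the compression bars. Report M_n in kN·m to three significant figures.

M_n ≈ 1530 kN·m

Assume both tension and compression steel yield.
Net tension couple steel: A_s − A'_s = 5840 mm².
a = (A_s − A'_s) f_y / (0.85 f'_c b) = 2423600/(0.85 × 27.5 × 440) = 235.64 mm.
c = a/β₁ = 235.64/0.85 = 277.22 mm; ε'_s = 0.003(c − d')/c = 0.0022 ≥ f_y/E_s = 0.0021, so compression steel does yield.
M_n = (A_s − A'_s) f_y (d − a/2) + A'_s f_y (d − d') = [2423600 × (635 − 117.82) + 481400 × (635 − 70)] × 10⁻⁶ = 1253.44 + 271.99 = 1525.43 kN·m.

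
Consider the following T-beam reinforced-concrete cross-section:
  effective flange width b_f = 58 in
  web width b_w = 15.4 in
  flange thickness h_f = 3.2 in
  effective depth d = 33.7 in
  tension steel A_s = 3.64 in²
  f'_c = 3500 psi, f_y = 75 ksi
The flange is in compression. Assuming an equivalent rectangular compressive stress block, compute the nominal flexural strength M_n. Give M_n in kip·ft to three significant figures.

Tension: T = A_s f_y = 3.64 × 75 = 273 kips.
Try a within the flange: a = T/(0.85 f'_c b_f) = 273/(0.85 × 3.5 × 58) = 1.582 in.
Since a = 1.582 ≤ h_f = 3.2 in, the stress block lies entirely in the flange; analyse as a rectangular beam of width b_f.
M_n = T(d − a/2) = 273 × (33.7 − 0.791) = 8984.2 kip·in.
M_n = 8984.2/12 = 748.68 kip·ft.

M_n ≈ 749 kip·ft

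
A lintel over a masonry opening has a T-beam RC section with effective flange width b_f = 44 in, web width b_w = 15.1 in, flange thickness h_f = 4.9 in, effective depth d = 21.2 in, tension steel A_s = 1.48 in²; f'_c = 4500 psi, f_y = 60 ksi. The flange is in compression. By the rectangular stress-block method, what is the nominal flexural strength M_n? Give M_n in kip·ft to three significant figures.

Tension: T = A_s f_y = 1.48 × 60 = 88.8 kips.
Try a within the flange: a = T/(0.85 f'_c b_f) = 88.8/(0.85 × 4.5 × 44) = 0.528 in.
Since a = 0.528 ≤ h_f = 4.9 in, the stress block lies entirely in the flange; analyse as a rectangular beam of width b_f.
M_n = T(d − a/2) = 88.8 × (21.2 − 0.264) = 1859.1 kip·in.
M_n = 1859.1/12 = 154.93 kip·ft.

M_n ≈ 155 kip·ft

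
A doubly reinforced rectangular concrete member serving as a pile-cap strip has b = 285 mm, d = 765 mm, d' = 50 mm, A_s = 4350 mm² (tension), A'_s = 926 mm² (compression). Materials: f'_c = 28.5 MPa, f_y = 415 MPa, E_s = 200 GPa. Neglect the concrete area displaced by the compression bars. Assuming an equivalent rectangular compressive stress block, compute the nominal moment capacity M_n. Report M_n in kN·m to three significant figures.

M_n ≈ 1220 kN·m

Assume both tension and compression steel yield.
Net tension couple steel: A_s − A'_s = 3424 mm².
a = (A_s − A'_s) f_y / (0.85 f'_c b) = 1420960/(0.85 × 28.5 × 285) = 205.81 mm.
c = a/β₁ = 205.81/0.846 = 243.27 mm; ε'_s = 0.003(c − d')/c = 0.0024 ≥ f_y/E_s = 0.0021, so compression steel does yield.
M_n = (A_s − A'_s) f_y (d − a/2) + A'_s f_y (d − d') = [1420960 × (765 − 102.905) + 384290 × (765 − 50)] × 10⁻⁶ = 940.81 + 274.77 = 1215.58 kN·m.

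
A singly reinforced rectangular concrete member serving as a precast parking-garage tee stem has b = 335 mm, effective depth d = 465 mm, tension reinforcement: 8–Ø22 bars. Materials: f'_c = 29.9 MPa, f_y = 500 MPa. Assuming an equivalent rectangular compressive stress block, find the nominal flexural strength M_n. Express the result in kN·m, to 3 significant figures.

M_n ≈ 571 kN·m

A_s = 8 × 380 = 3040 mm².
T = A_s f_y = 3040 × 500 = 1520000 N = 1520 kN.
From C = T: a = T/(0.85 f'_c b) = 1520000/(0.85 × 29.9 × 335) = 178.53 mm.
M_n = T(d − a/2) = 1520 kN × (465 − 89.265) mm = 571.12 kN·m.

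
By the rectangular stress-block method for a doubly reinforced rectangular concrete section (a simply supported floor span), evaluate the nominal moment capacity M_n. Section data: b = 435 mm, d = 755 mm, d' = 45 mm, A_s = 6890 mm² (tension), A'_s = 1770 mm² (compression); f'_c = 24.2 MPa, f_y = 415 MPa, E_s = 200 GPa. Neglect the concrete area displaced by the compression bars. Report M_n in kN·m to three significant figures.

Assume both tension and compression steel yield.
Net tension couple steel: A_s − A'_s = 5120 mm².
a = (A_s − A'_s) f_y / (0.85 f'_c b) = 2124800/(0.85 × 24.2 × 435) = 237.46 mm.
c = a/β₁ = 237.46/0.85 = 279.36 mm; ε'_s = 0.003(c − d')/c = 0.0025 ≥ f_y/E_s = 0.0021, so compression steel does yield.
M_n = (A_s − A'_s) f_y (d − a/2) + A'_s f_y (d − d') = [2124800 × (755 − 118.73) + 734550 × (755 − 45)] × 10⁻⁶ = 1351.95 + 521.53 = 1873.48 kN·m.

M_n ≈ 1870 kN·m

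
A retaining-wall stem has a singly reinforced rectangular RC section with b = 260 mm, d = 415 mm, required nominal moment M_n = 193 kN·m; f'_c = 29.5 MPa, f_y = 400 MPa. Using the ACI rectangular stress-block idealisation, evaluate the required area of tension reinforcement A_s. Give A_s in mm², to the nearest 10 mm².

With M_n = 0.85 f'_c a b (d − a/2), solve the quadratic for a:
a = d − √(d² − 2M_n/(0.85 f'_c b)) = 415 − √(415² − 2 × 193×10⁶/(0.85 × 29.5 × 260)) = 78.82 mm.
A_s = 0.85 f'_c a b / f_y = 0.85 × 29.5 × 78.82 × 260 / 400 = 1284.7 mm².

A_s ≈ 1280 mm²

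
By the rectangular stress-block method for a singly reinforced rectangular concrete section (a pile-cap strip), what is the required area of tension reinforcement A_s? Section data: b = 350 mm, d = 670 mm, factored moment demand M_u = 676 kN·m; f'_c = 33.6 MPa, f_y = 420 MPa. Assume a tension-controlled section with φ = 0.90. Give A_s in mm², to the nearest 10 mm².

M_n = M_u/φ = 676/0.90 = 751.111 kN·m.
With M_n = 0.85 f'_c a b (d − a/2), solve the quadratic for a:
a = d − √(d² − 2M_n/(0.85 f'_c b)) = 670 − √(670² − 2 × 751.111×10⁶/(0.85 × 33.6 × 350)) = 123.54 mm.
A_s = 0.85 f'_c a b / f_y = 0.85 × 33.6 × 123.54 × 350 / 420 = 2940.3 mm².

A_s ≈ 2940 mm²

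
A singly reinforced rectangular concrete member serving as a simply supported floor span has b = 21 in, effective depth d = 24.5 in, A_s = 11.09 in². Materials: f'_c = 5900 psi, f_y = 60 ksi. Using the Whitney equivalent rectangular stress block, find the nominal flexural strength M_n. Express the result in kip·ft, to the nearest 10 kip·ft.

M_n ≈ 1180 kip·ft

T = A_s f_y = 11.09 × 60 = 665.4 kips.
a = T/(0.85 f'_c b) = 665.4/(0.85 × 5.9 × 21) = 6.318 in.
M_n = T(d − a/2) = 665.4 × (24.5 − 3.159) = 14200.3 kip·in = 14200.3/12 = 1183.36 kip·ft.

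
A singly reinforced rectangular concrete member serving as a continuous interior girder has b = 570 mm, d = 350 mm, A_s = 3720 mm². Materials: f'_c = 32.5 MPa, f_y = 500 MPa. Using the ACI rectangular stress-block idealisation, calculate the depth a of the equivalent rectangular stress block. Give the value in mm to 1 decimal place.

a ≈ 118.1 mm

T = A_s f_y = 3720 × 500 = 1860000 N = 1860 kN.
Setting C = 0.85 f'_c a b equal to T: a = 1860000/(0.85 × 32.5 × 570) = 118.1 mm.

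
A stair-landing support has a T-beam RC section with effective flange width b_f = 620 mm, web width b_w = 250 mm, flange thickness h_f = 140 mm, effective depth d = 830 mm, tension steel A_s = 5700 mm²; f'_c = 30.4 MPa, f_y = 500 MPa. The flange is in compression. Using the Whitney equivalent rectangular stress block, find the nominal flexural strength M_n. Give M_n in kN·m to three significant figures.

M_n ≈ 2090 kN·m

Tension: T = A_s f_y = 5700 × 500 = 2850000 N.
Try a within the flange: a = T/(0.85 f'_c b_f) = 2850000/(0.85 × 30.4 × 620) = 177.89 mm.
a = 177.89 > h_f = 140 mm: the block extends into the web. Split into flange-overhang and web parts.
C_f = 0.85 f'_c (b_f − b_w) h_f = 0.85 × 30.4 × (620 − 250) × 140 = 1338512 N.
Remaining web compression depth: a_w = (T − C_f)/(0.85 f'_c b_w) = (2850000 − 1338512)/(0.85 × 30.4 × 250) = 233.98 mm.
M_n = C_f(d − h_f/2) + (T − C_f)(d − a_w/2) = 1338512 × (830 − 70) + 1511488 × (830 − 116.99) = 1017.27 + 1077.71 = 2094.98 × 10⁶ N·mm.
M_n = 2094.98 kN·m.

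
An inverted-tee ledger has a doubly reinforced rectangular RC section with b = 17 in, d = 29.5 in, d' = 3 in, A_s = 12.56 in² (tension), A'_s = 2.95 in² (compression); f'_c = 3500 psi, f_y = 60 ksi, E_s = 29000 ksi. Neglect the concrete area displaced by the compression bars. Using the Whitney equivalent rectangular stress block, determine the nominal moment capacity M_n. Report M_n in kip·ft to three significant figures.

M_n ≈ 1530 kip·ft

Assume both steels yield.
a = (A_s − A'_s) f_y/(0.85 f'_c b) = (12.56 − 2.95) × 60/(0.85 × 3.5 × 17) = 11.401 in.
c = a/β₁ = 11.401/0.85 = 13.413 in; ε'_s = 0.003(c − d')/c = 0.0023 ≥ ε_y = 0.0021, so the compression steel yields.
M_n = (A_s − A'_s) f_y (d − a/2) + A'_s f_y (d − d') = 576.6 × (29.5 − 5.7005) + 177 × (29.5 − 3) = 13722.8 + 4690.5 = 18413.3 kip·in = 18413.3/12 = 1534.44 kip·ft.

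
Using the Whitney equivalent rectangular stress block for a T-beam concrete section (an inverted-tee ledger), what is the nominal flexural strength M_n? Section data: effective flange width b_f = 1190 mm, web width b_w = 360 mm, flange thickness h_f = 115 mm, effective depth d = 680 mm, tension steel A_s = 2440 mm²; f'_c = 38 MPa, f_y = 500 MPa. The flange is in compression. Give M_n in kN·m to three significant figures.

M_n ≈ 810 kN·m

Tension: T = A_s f_y = 2440 × 500 = 1220000 N.
Try a within the flange: a = T/(0.85 f'_c b_f) = 1220000/(0.85 × 38 × 1190) = 31.74 mm.
Since a = 31.74 ≤ h_f = 115 mm, the stress block lies entirely in the flange; analyse as a rectangular beam of width b_f.
M_n = T(d − a/2) = 1220000 × (680 − 15.87) = 810.24 × 10⁶ N·mm.
M_n = 810.24 kN·m.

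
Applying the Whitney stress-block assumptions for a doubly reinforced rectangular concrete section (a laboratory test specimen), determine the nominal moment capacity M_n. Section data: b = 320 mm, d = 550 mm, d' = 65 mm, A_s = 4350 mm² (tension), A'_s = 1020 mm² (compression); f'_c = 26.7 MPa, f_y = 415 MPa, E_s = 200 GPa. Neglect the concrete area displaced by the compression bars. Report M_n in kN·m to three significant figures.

M_n ≈ 834 kN·m

Assume both tension and compression steel yield.
Net tension couple steel: A_s − A'_s = 3330 mm².
a = (A_s − A'_s) f_y / (0.85 f'_c b) = 1381950/(0.85 × 26.7 × 320) = 190.29 mm.
c = a/β₁ = 190.29/0.85 = 223.87 mm; ε'_s = 0.003(c − d')/c = 0.0021 ≥ f_y/E_s = 0.0021, so compression steel does yield.
M_n = (A_s − A'_s) f_y (d − a/2) + A'_s f_y (d − d') = [1381950 × (550 − 95.145) + 423300 × (550 − 65)] × 10⁻⁶ = 628.59 + 205.30 = 833.89 kN·m.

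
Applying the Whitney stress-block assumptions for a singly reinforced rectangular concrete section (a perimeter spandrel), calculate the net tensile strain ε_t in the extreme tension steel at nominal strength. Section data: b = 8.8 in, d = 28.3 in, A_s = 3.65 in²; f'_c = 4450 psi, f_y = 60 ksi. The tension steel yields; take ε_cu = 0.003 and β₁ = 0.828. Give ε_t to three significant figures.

ε_t ≈ 0.00768

a = A_s f_y/(0.85 f'_c b) = 6.579 in.
β₁ = 0.828, so c = a/β₁ = 6.579/0.828 = 7.946 in.
From the linear strain diagram with ε_cu = 0.003: ε_t = 0.003 (d − c)/c = 0.003 × (28.3 − 7.946)/7.946 = 0.00768.
Since ε_t ≥ 0.005, the section is tension-controlled.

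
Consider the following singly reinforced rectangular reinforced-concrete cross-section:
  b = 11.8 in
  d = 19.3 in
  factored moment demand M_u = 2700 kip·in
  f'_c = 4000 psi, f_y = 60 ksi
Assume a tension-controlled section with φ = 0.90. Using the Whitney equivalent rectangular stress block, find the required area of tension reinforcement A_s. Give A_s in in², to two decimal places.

A_s ≈ 2.92 in²

M_n = M_u/φ = 2700/0.90 = 3000 kip·in.
From M_n = 0.85 f'_c a b (d − a/2):
a = d − √(d² − 2M_n/(0.85 f'_c b)) = 19.3 − √(19.3² − 2 × 3000/(0.85 × 4 × 11.8)) = 4.369 in.
A_s = 0.85 f'_c a b / f_y = 0.85 × 4 × 4.369 × 11.8 / 60 = 2.921 in².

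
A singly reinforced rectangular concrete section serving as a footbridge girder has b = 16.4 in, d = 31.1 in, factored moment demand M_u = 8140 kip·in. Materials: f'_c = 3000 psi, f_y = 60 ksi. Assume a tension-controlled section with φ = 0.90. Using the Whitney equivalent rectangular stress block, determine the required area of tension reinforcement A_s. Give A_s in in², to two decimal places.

M_n = M_u/φ = 8140/0.90 = 9044.44 kip·in.
From M_n = 0.85 f'_c a b (d − a/2):
a = d − √(d² − 2M_n/(0.85 f'_c b)) = 31.1 − √(31.1² − 2 × 9044.44/(0.85 × 3 × 16.4)) = 7.977 in.
A_s = 0.85 f'_c a b / f_y = 0.85 × 3 × 7.977 × 16.4 / 60 = 5.560 in².

A_s ≈ 5.56 in²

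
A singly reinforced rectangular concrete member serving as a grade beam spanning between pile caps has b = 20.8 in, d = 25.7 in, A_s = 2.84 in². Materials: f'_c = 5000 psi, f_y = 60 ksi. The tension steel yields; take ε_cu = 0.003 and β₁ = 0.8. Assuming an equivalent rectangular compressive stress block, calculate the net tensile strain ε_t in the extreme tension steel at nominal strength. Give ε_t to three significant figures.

a = A_s f_y/(0.85 f'_c b) = 1.928 in.
β₁ = 0.8, so c = a/β₁ = 1.928/0.8 = 2.410 in.
From the linear strain diagram with ε_cu = 0.003: ε_t = 0.003 (d − c)/c = 0.003 × (25.7 − 2.410)/2.410 = 0.0290.
Since ε_t ≥ 0.005, the section is tension-controlled.

ε_t ≈ 0.0290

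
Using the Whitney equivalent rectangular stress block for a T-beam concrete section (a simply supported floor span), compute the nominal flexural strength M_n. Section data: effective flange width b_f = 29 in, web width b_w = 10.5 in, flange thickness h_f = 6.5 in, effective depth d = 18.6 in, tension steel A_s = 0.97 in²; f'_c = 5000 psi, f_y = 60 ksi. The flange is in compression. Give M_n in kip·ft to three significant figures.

Tension: T = A_s f_y = 0.97 × 60 = 58.2 kips.
Try a within the flange: a = T/(0.85 f'_c b_f) = 58.2/(0.85 × 5 × 29) = 0.472 in.
Since a = 0.472 ≤ h_f = 6.5 in, the stress block lies entirely in the flange; analyse as a rectangular beam of width b_f.
M_n = T(d − a/2) = 58.2 × (18.6 − 0.236) = 1068.8 kip·in.
M_n = 1068.8/12 = 89.07 kip·ft.

M_n ≈ 89.1 kip·ft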